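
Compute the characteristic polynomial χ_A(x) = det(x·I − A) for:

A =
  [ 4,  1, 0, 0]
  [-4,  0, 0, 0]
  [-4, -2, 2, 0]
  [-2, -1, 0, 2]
x^4 - 8*x^3 + 24*x^2 - 32*x + 16

Expanding det(x·I − A) (e.g. by cofactor expansion or by noting that A is similar to its Jordan form J, which has the same characteristic polynomial as A) gives
  χ_A(x) = x^4 - 8*x^3 + 24*x^2 - 32*x + 16
which factors as (x - 2)^4. The eigenvalues (with algebraic multiplicities) are λ = 2 with multiplicity 4.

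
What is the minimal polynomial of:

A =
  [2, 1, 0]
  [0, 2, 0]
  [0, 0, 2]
x^2 - 4*x + 4

The characteristic polynomial is χ_A(x) = (x - 2)^3, so the eigenvalues are known. The minimal polynomial is
  m_A(x) = Π_λ (x − λ)^{k_λ}
where k_λ is the size of the *largest* Jordan block for λ (equivalently, the smallest k with (A − λI)^k v = 0 for every generalised eigenvector v of λ).

  λ = 2: largest Jordan block has size 2, contributing (x − 2)^2

So m_A(x) = (x - 2)^2 = x^2 - 4*x + 4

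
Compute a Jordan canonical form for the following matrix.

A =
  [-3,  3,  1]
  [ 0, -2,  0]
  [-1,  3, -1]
J_2(-2) ⊕ J_1(-2)

The characteristic polynomial is
  det(x·I − A) = x^3 + 6*x^2 + 12*x + 8 = (x + 2)^3

Eigenvalues and multiplicities (the geometric multiplicity of λ is n − rank(A − λI), which equals the number of Jordan blocks for λ):
  λ = -2: algebraic multiplicity = 3, geometric multiplicity = 2

Determining the block sizes for each eigenvalue:
  λ = -2: 2 blocks summing to 3 forces exactly one block of size 2 and the rest size 1 → block sizes [2, 1]

Assembling the blocks gives a Jordan form
J =
  [-2,  1,  0]
  [ 0, -2,  0]
  [ 0,  0, -2]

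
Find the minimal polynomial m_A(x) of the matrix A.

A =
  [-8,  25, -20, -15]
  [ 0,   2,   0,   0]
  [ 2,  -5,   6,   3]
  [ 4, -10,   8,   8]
x^2 - 4*x + 4

The characteristic polynomial is χ_A(x) = (x - 2)^4, so the eigenvalues are known. The minimal polynomial is
  m_A(x) = Π_λ (x − λ)^{k_λ}
where k_λ is the size of the *largest* Jordan block for λ (equivalently, the smallest k with (A − λI)^k v = 0 for every generalised eigenvector v of λ).

  λ = 2: largest Jordan block has size 2, contributing (x − 2)^2

So m_A(x) = (x - 2)^2 = x^2 - 4*x + 4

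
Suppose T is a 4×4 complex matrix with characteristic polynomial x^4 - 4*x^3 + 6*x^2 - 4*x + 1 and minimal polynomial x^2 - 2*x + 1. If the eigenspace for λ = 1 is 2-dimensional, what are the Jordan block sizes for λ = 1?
Block sizes for λ = 1: [2, 2]

Step 1 — from the characteristic polynomial, algebraic multiplicity of λ = 1 is 4. From dim ker(T − (1)·I) = 2, there are exactly 2 Jordan blocks for λ = 1.
Step 2 — from the minimal polynomial, the factor (x − 1)^2 tells us the largest block for λ = 1 has size 2.
Step 3 — with total size 4, 2 blocks, and largest block 2, the block sizes (in nonincreasing order) are [2, 2].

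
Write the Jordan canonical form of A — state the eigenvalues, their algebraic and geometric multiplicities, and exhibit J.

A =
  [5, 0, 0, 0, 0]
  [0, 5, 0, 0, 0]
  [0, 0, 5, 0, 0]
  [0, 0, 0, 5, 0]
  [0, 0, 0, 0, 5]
J_1(5) ⊕ J_1(5) ⊕ J_1(5) ⊕ J_1(5) ⊕ J_1(5)

The characteristic polynomial is
  det(x·I − A) = x^5 - 25*x^4 + 250*x^3 - 1250*x^2 + 3125*x - 3125 = (x - 5)^5

Eigenvalues and multiplicities (the geometric multiplicity of λ is n − rank(A − λI), which equals the number of Jordan blocks for λ):
  λ = 5: algebraic multiplicity = 5, geometric multiplicity = 5

Determining the block sizes for each eigenvalue:
  λ = 5: gm = am = 5, so every block has size 1 → block sizes [1, 1, 1, 1, 1]

Assembling the blocks gives a Jordan form
J =
  [5, 0, 0, 0, 0]
  [0, 5, 0, 0, 0]
  [0, 0, 5, 0, 0]
  [0, 0, 0, 5, 0]
  [0, 0, 0, 0, 5]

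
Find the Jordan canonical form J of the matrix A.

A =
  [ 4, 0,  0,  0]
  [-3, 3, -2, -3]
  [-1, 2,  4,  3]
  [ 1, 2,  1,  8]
J_1(4) ⊕ J_3(5)

The characteristic polynomial is
  det(x·I − A) = x^4 - 19*x^3 + 135*x^2 - 425*x + 500 = (x - 5)^3*(x - 4)

Eigenvalues and multiplicities (the geometric multiplicity of λ is n − rank(A − λI), which equals the number of Jordan blocks for λ):
  λ = 4: algebraic multiplicity = 1, geometric multiplicity = 1
  λ = 5: algebraic multiplicity = 3, geometric multiplicity = 1

Determining the block sizes for each eigenvalue:
  λ = 4: one block (gm = 1), so the single block has size am = 1 → block sizes [1]
  λ = 5: one block (gm = 1), so the single block has size am = 3 → block sizes [3]

Assembling the blocks gives a Jordan form
J =
  [4, 0, 0, 0]
  [0, 5, 1, 0]
  [0, 0, 5, 1]
  [0, 0, 0, 5]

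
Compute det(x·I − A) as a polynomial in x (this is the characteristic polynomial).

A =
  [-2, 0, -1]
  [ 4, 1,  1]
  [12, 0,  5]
x^3 - 4*x^2 + 5*x - 2

Expanding det(x·I − A) (e.g. by cofactor expansion or by noting that A is similar to its Jordan form J, which has the same characteristic polynomial as A) gives
  χ_A(x) = x^3 - 4*x^2 + 5*x - 2
which factors as (x - 2)*(x - 1)^2. The eigenvalues (with algebraic multiplicities) are λ = 1 with multiplicity 2, λ = 2 with multiplicity 1.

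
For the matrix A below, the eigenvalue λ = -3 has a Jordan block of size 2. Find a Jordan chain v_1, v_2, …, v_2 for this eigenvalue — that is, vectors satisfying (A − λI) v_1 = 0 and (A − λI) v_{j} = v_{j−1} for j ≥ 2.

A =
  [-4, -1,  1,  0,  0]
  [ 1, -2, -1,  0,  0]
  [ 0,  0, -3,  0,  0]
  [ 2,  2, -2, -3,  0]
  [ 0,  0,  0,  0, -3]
A Jordan chain for λ = -3 of length 2:
v_1 = (-1, 1, 0, 2, 0)ᵀ
v_2 = (1, 0, 0, 0, 0)ᵀ

Let N = A − (-3)·I. We want v_2 with N^2 v_2 = 0 but N^1 v_2 ≠ 0; then v_{j-1} := N · v_j for j = 2, …, 2.

Pick v_2 = (1, 0, 0, 0, 0)ᵀ.
Then v_1 = N · v_2 = (-1, 1, 0, 2, 0)ᵀ.

Sanity check: (A − (-3)·I) v_1 = (0, 0, 0, 0, 0)ᵀ = 0. ✓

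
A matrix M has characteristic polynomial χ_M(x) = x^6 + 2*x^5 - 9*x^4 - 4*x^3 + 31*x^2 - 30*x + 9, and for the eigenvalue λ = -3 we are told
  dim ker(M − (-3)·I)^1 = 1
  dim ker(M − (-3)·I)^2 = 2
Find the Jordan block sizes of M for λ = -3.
Block sizes for λ = -3: [2]

From the dimensions of kernels of powers, the number of Jordan blocks of size at least j is d_j − d_{j−1} where d_j = dim ker(N^j) (with d_0 = 0). Computing the differences gives [1, 1].
The number of blocks of size exactly k is (#blocks of size ≥ k) − (#blocks of size ≥ k + 1), so the partition is: 1 block(s) of size 2.
In nonincreasing order the block sizes are [2].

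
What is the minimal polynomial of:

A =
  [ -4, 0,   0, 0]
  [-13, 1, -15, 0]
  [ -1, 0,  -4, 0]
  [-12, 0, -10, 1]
x^3 + 7*x^2 + 8*x - 16

The characteristic polynomial is χ_A(x) = (x - 1)^2*(x + 4)^2, so the eigenvalues are known. The minimal polynomial is
  m_A(x) = Π_λ (x − λ)^{k_λ}
where k_λ is the size of the *largest* Jordan block for λ (equivalently, the smallest k with (A − λI)^k v = 0 for every generalised eigenvector v of λ).

  λ = -4: largest Jordan block has size 2, contributing (x + 4)^2
  λ = 1: largest Jordan block has size 1, contributing (x − 1)

So m_A(x) = (x - 1)*(x + 4)^2 = x^3 + 7*x^2 + 8*x - 16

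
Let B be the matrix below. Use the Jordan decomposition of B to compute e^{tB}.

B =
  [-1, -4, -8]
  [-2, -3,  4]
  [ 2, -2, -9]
e^{tB} =
  [2*exp(-3*t) - exp(-5*t), -2*exp(-3*t) + 2*exp(-5*t), -4*exp(-3*t) + 4*exp(-5*t)]
  [-exp(-3*t) + exp(-5*t), exp(-3*t), 2*exp(-3*t) - 2*exp(-5*t)]
  [exp(-3*t) - exp(-5*t), -exp(-3*t) + exp(-5*t), -2*exp(-3*t) + 3*exp(-5*t)]

Strategy: write B = P · J · P⁻¹ where J is a Jordan canonical form, so e^{tB} = P · e^{tJ} · P⁻¹, and e^{tJ} can be computed block-by-block.

B has Jordan form
J =
  [-5,  0,  0]
  [ 0, -5,  0]
  [ 0,  0, -3]
(up to reordering of blocks).

Per-block formulas:
  For a 1×1 block at λ = -3: exp(t · [-3]) = [e^(-3t)].
  For a 1×1 block at λ = -5: exp(t · [-5]) = [e^(-5t)].

After assembling e^{tJ} and conjugating by P, we get:

e^{tB} =
  [2*exp(-3*t) - exp(-5*t), -2*exp(-3*t) + 2*exp(-5*t), -4*exp(-3*t) + 4*exp(-5*t)]
  [-exp(-3*t) + exp(-5*t), exp(-3*t), 2*exp(-3*t) - 2*exp(-5*t)]
  [exp(-3*t) - exp(-5*t), -exp(-3*t) + exp(-5*t), -2*exp(-3*t) + 3*exp(-5*t)]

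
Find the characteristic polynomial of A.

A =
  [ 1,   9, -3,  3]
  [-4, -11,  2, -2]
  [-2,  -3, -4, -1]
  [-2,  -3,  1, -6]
x^4 + 20*x^3 + 150*x^2 + 500*x + 625

Expanding det(x·I − A) (e.g. by cofactor expansion or by noting that A is similar to its Jordan form J, which has the same characteristic polynomial as A) gives
  χ_A(x) = x^4 + 20*x^3 + 150*x^2 + 500*x + 625
which factors as (x + 5)^4. The eigenvalues (with algebraic multiplicities) are λ = -5 with multiplicity 4.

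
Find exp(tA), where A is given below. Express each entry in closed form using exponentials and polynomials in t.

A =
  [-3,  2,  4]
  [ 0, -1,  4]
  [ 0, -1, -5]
e^{tA} =
  [exp(-3*t), 2*t*exp(-3*t), 4*t*exp(-3*t)]
  [0, 2*t*exp(-3*t) + exp(-3*t), 4*t*exp(-3*t)]
  [0, -t*exp(-3*t), -2*t*exp(-3*t) + exp(-3*t)]

Strategy: write A = P · J · P⁻¹ where J is a Jordan canonical form, so e^{tA} = P · e^{tJ} · P⁻¹, and e^{tJ} can be computed block-by-block.

A has Jordan form
J =
  [-3,  1,  0]
  [ 0, -3,  0]
  [ 0,  0, -3]
(up to reordering of blocks).

Per-block formulas:
  For a 2×2 Jordan block J_2(-3): exp(t · J_2(-3)) = e^(-3t)·(I + t·N), where N is the 2×2 nilpotent shift.
  For a 1×1 block at λ = -3: exp(t · [-3]) = [e^(-3t)].

After assembling e^{tJ} and conjugating by P, we get:

e^{tA} =
  [exp(-3*t), 2*t*exp(-3*t), 4*t*exp(-3*t)]
  [0, 2*t*exp(-3*t) + exp(-3*t), 4*t*exp(-3*t)]
  [0, -t*exp(-3*t), -2*t*exp(-3*t) + exp(-3*t)]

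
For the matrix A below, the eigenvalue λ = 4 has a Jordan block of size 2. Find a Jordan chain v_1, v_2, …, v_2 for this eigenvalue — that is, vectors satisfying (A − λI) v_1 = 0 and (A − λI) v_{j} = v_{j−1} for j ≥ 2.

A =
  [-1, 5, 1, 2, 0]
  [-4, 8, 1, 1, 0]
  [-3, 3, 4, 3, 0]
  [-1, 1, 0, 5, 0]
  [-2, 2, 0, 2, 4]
A Jordan chain for λ = 4 of length 2:
v_1 = (-5, -4, -3, -1, -2)ᵀ
v_2 = (1, 0, 0, 0, 0)ᵀ

Let N = A − (4)·I. We want v_2 with N^2 v_2 = 0 but N^1 v_2 ≠ 0; then v_{j-1} := N · v_j for j = 2, …, 2.

Pick v_2 = (1, 0, 0, 0, 0)ᵀ.
Then v_1 = N · v_2 = (-5, -4, -3, -1, -2)ᵀ.

Sanity check: (A − (4)·I) v_1 = (0, 0, 0, 0, 0)ᵀ = 0. ✓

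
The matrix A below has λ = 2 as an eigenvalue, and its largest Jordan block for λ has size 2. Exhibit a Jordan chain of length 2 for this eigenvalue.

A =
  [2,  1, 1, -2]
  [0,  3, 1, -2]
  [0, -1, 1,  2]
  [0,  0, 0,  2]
A Jordan chain for λ = 2 of length 2:
v_1 = (1, 1, -1, 0)ᵀ
v_2 = (0, 1, 0, 0)ᵀ

Let N = A − (2)·I. We want v_2 with N^2 v_2 = 0 but N^1 v_2 ≠ 0; then v_{j-1} := N · v_j for j = 2, …, 2.

Pick v_2 = (0, 1, 0, 0)ᵀ.
Then v_1 = N · v_2 = (1, 1, -1, 0)ᵀ.

Sanity check: (A − (2)·I) v_1 = (0, 0, 0, 0)ᵀ = 0. ✓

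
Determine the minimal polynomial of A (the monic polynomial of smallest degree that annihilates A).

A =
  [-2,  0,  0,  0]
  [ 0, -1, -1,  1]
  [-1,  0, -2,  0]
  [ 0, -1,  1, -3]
x^3 + 6*x^2 + 12*x + 8

The characteristic polynomial is χ_A(x) = (x + 2)^4, so the eigenvalues are known. The minimal polynomial is
  m_A(x) = Π_λ (x − λ)^{k_λ}
where k_λ is the size of the *largest* Jordan block for λ (equivalently, the smallest k with (A − λI)^k v = 0 for every generalised eigenvector v of λ).

  λ = -2: largest Jordan block has size 3, contributing (x + 2)^3

So m_A(x) = (x + 2)^3 = x^3 + 6*x^2 + 12*x + 8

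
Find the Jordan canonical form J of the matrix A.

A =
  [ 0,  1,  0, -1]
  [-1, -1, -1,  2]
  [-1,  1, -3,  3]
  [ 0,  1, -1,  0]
J_2(-1) ⊕ J_2(-1)

The characteristic polynomial is
  det(x·I − A) = x^4 + 4*x^3 + 6*x^2 + 4*x + 1 = (x + 1)^4

Eigenvalues and multiplicities (the geometric multiplicity of λ is n − rank(A − λI), which equals the number of Jordan blocks for λ):
  λ = -1: algebraic multiplicity = 4, geometric multiplicity = 2

Determining the block sizes for each eigenvalue:
  λ = -1: with am = 4 and gm = 2, the partition is not yet determined (e.g. several partitions of 4 into 2 parts exist). Let N = A − (-1)·I. Computing rank(N^1) = 2, rank(N^2) = 0; the number of blocks of size ≥ j is rank(N^{j−1}) − rank(N^j), giving [2, 2]. So we have 2 block(s) of size 2 → block sizes [2, 2]

Assembling the blocks gives a Jordan form
J =
  [-1,  1,  0,  0]
  [ 0, -1,  0,  0]
  [ 0,  0, -1,  1]
  [ 0,  0,  0, -1]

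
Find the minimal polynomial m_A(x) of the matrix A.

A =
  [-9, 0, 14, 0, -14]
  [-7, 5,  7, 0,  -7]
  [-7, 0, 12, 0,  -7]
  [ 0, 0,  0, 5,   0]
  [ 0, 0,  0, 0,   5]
x^2 - 3*x - 10

The characteristic polynomial is χ_A(x) = (x - 5)^4*(x + 2), so the eigenvalues are known. The minimal polynomial is
  m_A(x) = Π_λ (x − λ)^{k_λ}
where k_λ is the size of the *largest* Jordan block for λ (equivalently, the smallest k with (A − λI)^k v = 0 for every generalised eigenvector v of λ).

  λ = -2: largest Jordan block has size 1, contributing (x + 2)
  λ = 5: largest Jordan block has size 1, contributing (x − 5)

So m_A(x) = (x - 5)*(x + 2) = x^2 - 3*x - 10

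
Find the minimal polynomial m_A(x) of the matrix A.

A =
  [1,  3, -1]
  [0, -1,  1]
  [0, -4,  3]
x^3 - 3*x^2 + 3*x - 1

The characteristic polynomial is χ_A(x) = (x - 1)^3, so the eigenvalues are known. The minimal polynomial is
  m_A(x) = Π_λ (x − λ)^{k_λ}
where k_λ is the size of the *largest* Jordan block for λ (equivalently, the smallest k with (A − λI)^k v = 0 for every generalised eigenvector v of λ).

  λ = 1: largest Jordan block has size 3, contributing (x − 1)^3

So m_A(x) = (x - 1)^3 = x^3 - 3*x^2 + 3*x - 1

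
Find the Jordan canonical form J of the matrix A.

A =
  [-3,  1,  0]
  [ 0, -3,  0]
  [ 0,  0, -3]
J_2(-3) ⊕ J_1(-3)

The characteristic polynomial is
  det(x·I − A) = x^3 + 9*x^2 + 27*x + 27 = (x + 3)^3

Eigenvalues and multiplicities (the geometric multiplicity of λ is n − rank(A − λI), which equals the number of Jordan blocks for λ):
  λ = -3: algebraic multiplicity = 3, geometric multiplicity = 2

Determining the block sizes for each eigenvalue:
  λ = -3: 2 blocks summing to 3 forces exactly one block of size 2 and the rest size 1 → block sizes [2, 1]

Assembling the blocks gives a Jordan form
J =
  [-3,  1,  0]
  [ 0, -3,  0]
  [ 0,  0, -3]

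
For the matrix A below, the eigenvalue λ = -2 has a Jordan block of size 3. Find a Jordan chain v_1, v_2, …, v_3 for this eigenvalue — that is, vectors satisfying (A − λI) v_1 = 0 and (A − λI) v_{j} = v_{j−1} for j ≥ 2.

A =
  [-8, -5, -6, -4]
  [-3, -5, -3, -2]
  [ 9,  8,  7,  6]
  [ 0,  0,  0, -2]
A Jordan chain for λ = -2 of length 3:
v_1 = (-3, 0, 3, 0)ᵀ
v_2 = (-6, -3, 9, 0)ᵀ
v_3 = (1, 0, 0, 0)ᵀ

Let N = A − (-2)·I. We want v_3 with N^3 v_3 = 0 but N^2 v_3 ≠ 0; then v_{j-1} := N · v_j for j = 3, …, 2.

Pick v_3 = (1, 0, 0, 0)ᵀ.
Then v_2 = N · v_3 = (-6, -3, 9, 0)ᵀ.
Then v_1 = N · v_2 = (-3, 0, 3, 0)ᵀ.

Sanity check: (A − (-2)·I) v_1 = (0, 0, 0, 0)ᵀ = 0. ✓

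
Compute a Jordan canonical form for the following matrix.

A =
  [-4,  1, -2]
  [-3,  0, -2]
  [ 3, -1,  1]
J_2(-1) ⊕ J_1(-1)

The characteristic polynomial is
  det(x·I − A) = x^3 + 3*x^2 + 3*x + 1 = (x + 1)^3

Eigenvalues and multiplicities (the geometric multiplicity of λ is n − rank(A − λI), which equals the number of Jordan blocks for λ):
  λ = -1: algebraic multiplicity = 3, geometric multiplicity = 2

Determining the block sizes for each eigenvalue:
  λ = -1: 2 blocks summing to 3 forces exactly one block of size 2 and the rest size 1 → block sizes [2, 1]

Assembling the blocks gives a Jordan form
J =
  [-1,  1,  0]
  [ 0, -1,  0]
  [ 0,  0, -1]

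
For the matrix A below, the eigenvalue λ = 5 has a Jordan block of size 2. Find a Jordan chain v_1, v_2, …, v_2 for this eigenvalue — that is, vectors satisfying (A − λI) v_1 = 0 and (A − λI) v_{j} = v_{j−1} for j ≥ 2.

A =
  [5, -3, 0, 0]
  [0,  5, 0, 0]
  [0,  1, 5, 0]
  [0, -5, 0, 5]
A Jordan chain for λ = 5 of length 2:
v_1 = (-3, 0, 1, -5)ᵀ
v_2 = (0, 1, 0, 0)ᵀ

Let N = A − (5)·I. We want v_2 with N^2 v_2 = 0 but N^1 v_2 ≠ 0; then v_{j-1} := N · v_j for j = 2, …, 2.

Pick v_2 = (0, 1, 0, 0)ᵀ.
Then v_1 = N · v_2 = (-3, 0, 1, -5)ᵀ.

Sanity check: (A − (5)·I) v_1 = (0, 0, 0, 0)ᵀ = 0. ✓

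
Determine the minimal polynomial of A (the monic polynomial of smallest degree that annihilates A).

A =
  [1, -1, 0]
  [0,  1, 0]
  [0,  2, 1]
x^2 - 2*x + 1

The characteristic polynomial is χ_A(x) = (x - 1)^3, so the eigenvalues are known. The minimal polynomial is
  m_A(x) = Π_λ (x − λ)^{k_λ}
where k_λ is the size of the *largest* Jordan block for λ (equivalently, the smallest k with (A − λI)^k v = 0 for every generalised eigenvector v of λ).

  λ = 1: largest Jordan block has size 2, contributing (x − 1)^2

So m_A(x) = (x - 1)^2 = x^2 - 2*x + 1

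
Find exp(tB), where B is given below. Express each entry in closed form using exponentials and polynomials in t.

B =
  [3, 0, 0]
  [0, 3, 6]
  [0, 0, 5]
e^{tB} =
  [exp(3*t), 0, 0]
  [0, exp(3*t), 3*exp(5*t) - 3*exp(3*t)]
  [0, 0, exp(5*t)]

Strategy: write B = P · J · P⁻¹ where J is a Jordan canonical form, so e^{tB} = P · e^{tJ} · P⁻¹, and e^{tJ} can be computed block-by-block.

B has Jordan form
J =
  [3, 0, 0]
  [0, 3, 0]
  [0, 0, 5]
(up to reordering of blocks).

Per-block formulas:
  For a 1×1 block at λ = 5: exp(t · [5]) = [e^(5t)].
  For a 1×1 block at λ = 3: exp(t · [3]) = [e^(3t)].

After assembling e^{tJ} and conjugating by P, we get:

e^{tB} =
  [exp(3*t), 0, 0]
  [0, exp(3*t), 3*exp(5*t) - 3*exp(3*t)]
  [0, 0, exp(5*t)]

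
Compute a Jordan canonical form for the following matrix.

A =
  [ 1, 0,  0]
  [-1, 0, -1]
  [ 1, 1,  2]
J_2(1) ⊕ J_1(1)

The characteristic polynomial is
  det(x·I − A) = x^3 - 3*x^2 + 3*x - 1 = (x - 1)^3

Eigenvalues and multiplicities (the geometric multiplicity of λ is n − rank(A − λI), which equals the number of Jordan blocks for λ):
  λ = 1: algebraic multiplicity = 3, geometric multiplicity = 2

Determining the block sizes for each eigenvalue:
  λ = 1: 2 blocks summing to 3 forces exactly one block of size 2 and the rest size 1 → block sizes [2, 1]

Assembling the blocks gives a Jordan form
J =
  [1, 1, 0]
  [0, 1, 0]
  [0, 0, 1]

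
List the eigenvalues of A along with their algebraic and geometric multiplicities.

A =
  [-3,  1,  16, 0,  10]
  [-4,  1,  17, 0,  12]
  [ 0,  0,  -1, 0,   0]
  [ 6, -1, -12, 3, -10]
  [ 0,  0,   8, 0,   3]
λ = -1: alg = 3, geom = 1; λ = 3: alg = 2, geom = 2

Step 1 — factor the characteristic polynomial to read off the algebraic multiplicities:
  χ_A(x) = (x - 3)^2*(x + 1)^3

Step 2 — compute geometric multiplicities via the rank-nullity identity g(λ) = n − rank(A − λI):
  rank(A − (-1)·I) = 4, so dim ker(A − (-1)·I) = n − 4 = 1
  rank(A − (3)·I) = 3, so dim ker(A − (3)·I) = n − 3 = 2

Summary:
  λ = -1: algebraic multiplicity = 3, geometric multiplicity = 1
  λ = 3: algebraic multiplicity = 2, geometric multiplicity = 2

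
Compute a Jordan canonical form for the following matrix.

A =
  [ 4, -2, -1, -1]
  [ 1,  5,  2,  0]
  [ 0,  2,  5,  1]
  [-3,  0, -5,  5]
J_1(4) ⊕ J_3(5)

The characteristic polynomial is
  det(x·I − A) = x^4 - 19*x^3 + 135*x^2 - 425*x + 500 = (x - 5)^3*(x - 4)

Eigenvalues and multiplicities (the geometric multiplicity of λ is n − rank(A − λI), which equals the number of Jordan blocks for λ):
  λ = 4: algebraic multiplicity = 1, geometric multiplicity = 1
  λ = 5: algebraic multiplicity = 3, geometric multiplicity = 1

Determining the block sizes for each eigenvalue:
  λ = 4: one block (gm = 1), so the single block has size am = 1 → block sizes [1]
  λ = 5: one block (gm = 1), so the single block has size am = 3 → block sizes [3]

Assembling the blocks gives a Jordan form
J =
  [4, 0, 0, 0]
  [0, 5, 1, 0]
  [0, 0, 5, 1]
  [0, 0, 0, 5]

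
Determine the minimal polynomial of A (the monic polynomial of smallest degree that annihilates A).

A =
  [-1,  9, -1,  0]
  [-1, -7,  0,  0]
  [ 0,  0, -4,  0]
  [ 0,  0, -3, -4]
x^3 + 12*x^2 + 48*x + 64

The characteristic polynomial is χ_A(x) = (x + 4)^4, so the eigenvalues are known. The minimal polynomial is
  m_A(x) = Π_λ (x − λ)^{k_λ}
where k_λ is the size of the *largest* Jordan block for λ (equivalently, the smallest k with (A − λI)^k v = 0 for every generalised eigenvector v of λ).

  λ = -4: largest Jordan block has size 3, contributing (x + 4)^3

So m_A(x) = (x + 4)^3 = x^3 + 12*x^2 + 48*x + 64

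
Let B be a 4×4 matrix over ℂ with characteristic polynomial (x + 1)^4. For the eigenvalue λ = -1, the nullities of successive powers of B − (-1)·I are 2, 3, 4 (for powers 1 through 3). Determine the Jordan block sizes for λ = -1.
Block sizes for λ = -1: [3, 1]

From the dimensions of kernels of powers, the number of Jordan blocks of size at least j is d_j − d_{j−1} where d_j = dim ker(N^j) (with d_0 = 0). Computing the differences gives [2, 1, 1].
The number of blocks of size exactly k is (#blocks of size ≥ k) − (#blocks of size ≥ k + 1), so the partition is: 1 block(s) of size 1, 1 block(s) of size 3.
In nonincreasing order the block sizes are [3, 1].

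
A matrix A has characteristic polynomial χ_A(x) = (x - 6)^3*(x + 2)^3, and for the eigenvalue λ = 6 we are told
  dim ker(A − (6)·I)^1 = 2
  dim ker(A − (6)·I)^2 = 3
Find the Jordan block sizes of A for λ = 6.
Block sizes for λ = 6: [2, 1]

From the dimensions of kernels of powers, the number of Jordan blocks of size at least j is d_j − d_{j−1} where d_j = dim ker(N^j) (with d_0 = 0). Computing the differences gives [2, 1].
The number of blocks of size exactly k is (#blocks of size ≥ k) − (#blocks of size ≥ k + 1), so the partition is: 1 block(s) of size 1, 1 block(s) of size 2.
In nonincreasing order the block sizes are [2, 1].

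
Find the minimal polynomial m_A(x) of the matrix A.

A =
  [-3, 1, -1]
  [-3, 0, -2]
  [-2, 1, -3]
x^3 + 6*x^2 + 12*x + 8

The characteristic polynomial is χ_A(x) = (x + 2)^3, so the eigenvalues are known. The minimal polynomial is
  m_A(x) = Π_λ (x − λ)^{k_λ}
where k_λ is the size of the *largest* Jordan block for λ (equivalently, the smallest k with (A − λI)^k v = 0 for every generalised eigenvector v of λ).

  λ = -2: largest Jordan block has size 3, contributing (x + 2)^3

So m_A(x) = (x + 2)^3 = x^3 + 6*x^2 + 12*x + 8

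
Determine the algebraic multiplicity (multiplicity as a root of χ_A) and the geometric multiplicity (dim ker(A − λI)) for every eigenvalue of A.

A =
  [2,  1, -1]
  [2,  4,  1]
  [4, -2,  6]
λ = 4: alg = 3, geom = 1

Step 1 — factor the characteristic polynomial to read off the algebraic multiplicities:
  χ_A(x) = (x - 4)^3

Step 2 — compute geometric multiplicities via the rank-nullity identity g(λ) = n − rank(A − λI):
  rank(A − (4)·I) = 2, so dim ker(A − (4)·I) = n − 2 = 1

Summary:
  λ = 4: algebraic multiplicity = 3, geometric multiplicity = 1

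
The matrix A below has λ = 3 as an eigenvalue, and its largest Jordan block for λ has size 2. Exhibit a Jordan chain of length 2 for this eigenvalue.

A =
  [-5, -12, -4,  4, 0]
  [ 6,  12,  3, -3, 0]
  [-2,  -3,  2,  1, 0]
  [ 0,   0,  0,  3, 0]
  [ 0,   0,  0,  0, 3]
A Jordan chain for λ = 3 of length 2:
v_1 = (-8, 6, -2, 0, 0)ᵀ
v_2 = (1, 0, 0, 0, 0)ᵀ

Let N = A − (3)·I. We want v_2 with N^2 v_2 = 0 but N^1 v_2 ≠ 0; then v_{j-1} := N · v_j for j = 2, …, 2.

Pick v_2 = (1, 0, 0, 0, 0)ᵀ.
Then v_1 = N · v_2 = (-8, 6, -2, 0, 0)ᵀ.

Sanity check: (A − (3)·I) v_1 = (0, 0, 0, 0, 0)ᵀ = 0. ✓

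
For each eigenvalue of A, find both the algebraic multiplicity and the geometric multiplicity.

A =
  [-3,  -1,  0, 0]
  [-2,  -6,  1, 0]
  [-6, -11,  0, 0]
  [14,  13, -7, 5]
λ = -3: alg = 3, geom = 1; λ = 5: alg = 1, geom = 1

Step 1 — factor the characteristic polynomial to read off the algebraic multiplicities:
  χ_A(x) = (x - 5)*(x + 3)^3

Step 2 — compute geometric multiplicities via the rank-nullity identity g(λ) = n − rank(A − λI):
  rank(A − (-3)·I) = 3, so dim ker(A − (-3)·I) = n − 3 = 1
  rank(A − (5)·I) = 3, so dim ker(A − (5)·I) = n − 3 = 1

Summary:
  λ = -3: algebraic multiplicity = 3, geometric multiplicity = 1
  λ = 5: algebraic multiplicity = 1, geometric multiplicity = 1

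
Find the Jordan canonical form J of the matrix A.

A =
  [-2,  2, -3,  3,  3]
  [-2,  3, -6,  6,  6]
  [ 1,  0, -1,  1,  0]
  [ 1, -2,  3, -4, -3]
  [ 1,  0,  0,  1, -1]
J_2(-1) ⊕ J_2(-1) ⊕ J_1(-1)

The characteristic polynomial is
  det(x·I − A) = x^5 + 5*x^4 + 10*x^3 + 10*x^2 + 5*x + 1 = (x + 1)^5

Eigenvalues and multiplicities (the geometric multiplicity of λ is n − rank(A − λI), which equals the number of Jordan blocks for λ):
  λ = -1: algebraic multiplicity = 5, geometric multiplicity = 3

Determining the block sizes for each eigenvalue:
  λ = -1: with am = 5 and gm = 3, the partition is not yet determined (e.g. several partitions of 5 into 3 parts exist). Let N = A − (-1)·I. Computing rank(N^1) = 2, rank(N^2) = 0; the number of blocks of size ≥ j is rank(N^{j−1}) − rank(N^j), giving [3, 2]. So we have 2 block(s) of size 2, 1 block(s) of size 1 → block sizes [2, 2, 1]

Assembling the blocks gives a Jordan form
J =
  [-1,  1,  0,  0,  0]
  [ 0, -1,  0,  0,  0]
  [ 0,  0, -1,  1,  0]
  [ 0,  0,  0, -1,  0]
  [ 0,  0,  0,  0, -1]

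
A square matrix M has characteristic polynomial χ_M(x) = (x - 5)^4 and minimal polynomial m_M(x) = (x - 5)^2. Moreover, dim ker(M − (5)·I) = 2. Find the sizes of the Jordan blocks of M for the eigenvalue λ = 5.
Block sizes for λ = 5: [2, 2]

Step 1 — from the characteristic polynomial, algebraic multiplicity of λ = 5 is 4. From dim ker(M − (5)·I) = 2, there are exactly 2 Jordan blocks for λ = 5.
Step 2 — from the minimal polynomial, the factor (x − 5)^2 tells us the largest block for λ = 5 has size 2.
Step 3 — with total size 4, 2 blocks, and largest block 2, the block sizes (in nonincreasing order) are [2, 2].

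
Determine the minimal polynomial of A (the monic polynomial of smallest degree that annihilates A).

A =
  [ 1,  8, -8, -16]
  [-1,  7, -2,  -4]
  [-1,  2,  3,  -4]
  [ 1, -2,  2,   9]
x^2 - 10*x + 25

The characteristic polynomial is χ_A(x) = (x - 5)^4, so the eigenvalues are known. The minimal polynomial is
  m_A(x) = Π_λ (x − λ)^{k_λ}
where k_λ is the size of the *largest* Jordan block for λ (equivalently, the smallest k with (A − λI)^k v = 0 for every generalised eigenvector v of λ).

  λ = 5: largest Jordan block has size 2, contributing (x − 5)^2

So m_A(x) = (x - 5)^2 = x^2 - 10*x + 25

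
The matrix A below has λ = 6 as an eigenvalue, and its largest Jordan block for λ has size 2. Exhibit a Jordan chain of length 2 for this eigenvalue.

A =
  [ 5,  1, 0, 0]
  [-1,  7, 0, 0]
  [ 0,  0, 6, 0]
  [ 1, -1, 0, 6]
A Jordan chain for λ = 6 of length 2:
v_1 = (-1, -1, 0, 1)ᵀ
v_2 = (1, 0, 0, 0)ᵀ

Let N = A − (6)·I. We want v_2 with N^2 v_2 = 0 but N^1 v_2 ≠ 0; then v_{j-1} := N · v_j for j = 2, …, 2.

Pick v_2 = (1, 0, 0, 0)ᵀ.
Then v_1 = N · v_2 = (-1, -1, 0, 1)ᵀ.

Sanity check: (A − (6)·I) v_1 = (0, 0, 0, 0)ᵀ = 0. ✓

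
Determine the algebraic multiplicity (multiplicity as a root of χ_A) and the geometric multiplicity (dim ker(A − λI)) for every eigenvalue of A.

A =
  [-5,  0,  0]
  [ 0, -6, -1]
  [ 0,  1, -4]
λ = -5: alg = 3, geom = 2

Step 1 — factor the characteristic polynomial to read off the algebraic multiplicities:
  χ_A(x) = (x + 5)^3

Step 2 — compute geometric multiplicities via the rank-nullity identity g(λ) = n − rank(A − λI):
  rank(A − (-5)·I) = 1, so dim ker(A − (-5)·I) = n − 1 = 2

Summary:
  λ = -5: algebraic multiplicity = 3, geometric multiplicity = 2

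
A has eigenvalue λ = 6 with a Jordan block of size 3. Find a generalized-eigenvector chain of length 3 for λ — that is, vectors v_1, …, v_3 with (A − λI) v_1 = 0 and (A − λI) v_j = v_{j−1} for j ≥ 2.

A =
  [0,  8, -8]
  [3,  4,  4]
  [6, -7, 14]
A Jordan chain for λ = 6 of length 3:
v_1 = (12, 0, -9)ᵀ
v_2 = (-6, 3, 6)ᵀ
v_3 = (1, 0, 0)ᵀ

Let N = A − (6)·I. We want v_3 with N^3 v_3 = 0 but N^2 v_3 ≠ 0; then v_{j-1} := N · v_j for j = 3, …, 2.

Pick v_3 = (1, 0, 0)ᵀ.
Then v_2 = N · v_3 = (-6, 3, 6)ᵀ.
Then v_1 = N · v_2 = (12, 0, -9)ᵀ.

Sanity check: (A − (6)·I) v_1 = (0, 0, 0)ᵀ = 0. ✓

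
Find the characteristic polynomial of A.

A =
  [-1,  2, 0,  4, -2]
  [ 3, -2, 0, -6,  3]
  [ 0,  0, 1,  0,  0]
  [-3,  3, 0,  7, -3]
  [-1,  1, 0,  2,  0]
x^5 - 5*x^4 + 10*x^3 - 10*x^2 + 5*x - 1

Expanding det(x·I − A) (e.g. by cofactor expansion or by noting that A is similar to its Jordan form J, which has the same characteristic polynomial as A) gives
  χ_A(x) = x^5 - 5*x^4 + 10*x^3 - 10*x^2 + 5*x - 1
which factors as (x - 1)^5. The eigenvalues (with algebraic multiplicities) are λ = 1 with multiplicity 5.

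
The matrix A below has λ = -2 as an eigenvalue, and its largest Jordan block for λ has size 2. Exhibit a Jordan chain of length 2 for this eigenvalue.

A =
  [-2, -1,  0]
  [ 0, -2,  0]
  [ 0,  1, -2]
A Jordan chain for λ = -2 of length 2:
v_1 = (-1, 0, 1)ᵀ
v_2 = (0, 1, 0)ᵀ

Let N = A − (-2)·I. We want v_2 with N^2 v_2 = 0 but N^1 v_2 ≠ 0; then v_{j-1} := N · v_j for j = 2, …, 2.

Pick v_2 = (0, 1, 0)ᵀ.
Then v_1 = N · v_2 = (-1, 0, 1)ᵀ.

Sanity check: (A − (-2)·I) v_1 = (0, 0, 0)ᵀ = 0. ✓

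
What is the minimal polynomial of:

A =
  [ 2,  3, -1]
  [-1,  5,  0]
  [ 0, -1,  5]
x^3 - 12*x^2 + 48*x - 64

The characteristic polynomial is χ_A(x) = (x - 4)^3, so the eigenvalues are known. The minimal polynomial is
  m_A(x) = Π_λ (x − λ)^{k_λ}
where k_λ is the size of the *largest* Jordan block for λ (equivalently, the smallest k with (A − λI)^k v = 0 for every generalised eigenvector v of λ).

  λ = 4: largest Jordan block has size 3, contributing (x − 4)^3

So m_A(x) = (x - 4)^3 = x^3 - 12*x^2 + 48*x - 64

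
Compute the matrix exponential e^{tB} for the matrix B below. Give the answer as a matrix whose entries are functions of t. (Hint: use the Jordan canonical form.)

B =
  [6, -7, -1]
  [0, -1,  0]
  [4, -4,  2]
e^{tB} =
  [2*t*exp(4*t) + exp(4*t), -2*t*exp(4*t) - exp(4*t) + exp(-t), -t*exp(4*t)]
  [0, exp(-t), 0]
  [4*t*exp(4*t), -4*t*exp(4*t), -2*t*exp(4*t) + exp(4*t)]

Strategy: write B = P · J · P⁻¹ where J is a Jordan canonical form, so e^{tB} = P · e^{tJ} · P⁻¹, and e^{tJ} can be computed block-by-block.

B has Jordan form
J =
  [-1, 0, 0]
  [ 0, 4, 1]
  [ 0, 0, 4]
(up to reordering of blocks).

Per-block formulas:
  For a 2×2 Jordan block J_2(4): exp(t · J_2(4)) = e^(4t)·(I + t·N), where N is the 2×2 nilpotent shift.
  For a 1×1 block at λ = -1: exp(t · [-1]) = [e^(-1t)].

After assembling e^{tJ} and conjugating by P, we get:

e^{tB} =
  [2*t*exp(4*t) + exp(4*t), -2*t*exp(4*t) - exp(4*t) + exp(-t), -t*exp(4*t)]
  [0, exp(-t), 0]
  [4*t*exp(4*t), -4*t*exp(4*t), -2*t*exp(4*t) + exp(4*t)]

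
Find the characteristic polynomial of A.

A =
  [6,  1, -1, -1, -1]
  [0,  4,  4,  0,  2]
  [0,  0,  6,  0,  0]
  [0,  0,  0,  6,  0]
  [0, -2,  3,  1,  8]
x^5 - 30*x^4 + 360*x^3 - 2160*x^2 + 6480*x - 7776

Expanding det(x·I − A) (e.g. by cofactor expansion or by noting that A is similar to its Jordan form J, which has the same characteristic polynomial as A) gives
  χ_A(x) = x^5 - 30*x^4 + 360*x^3 - 2160*x^2 + 6480*x - 7776
which factors as (x - 6)^5. The eigenvalues (with algebraic multiplicities) are λ = 6 with multiplicity 5.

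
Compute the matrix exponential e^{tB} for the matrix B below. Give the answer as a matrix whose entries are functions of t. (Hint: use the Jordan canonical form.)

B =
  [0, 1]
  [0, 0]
e^{tB} =
  [1, t]
  [0, 1]

Strategy: write B = P · J · P⁻¹ where J is a Jordan canonical form, so e^{tB} = P · e^{tJ} · P⁻¹, and e^{tJ} can be computed block-by-block.

B has Jordan form
J =
  [0, 1]
  [0, 0]
(up to reordering of blocks).

Per-block formulas:
  For a 2×2 Jordan block J_2(0): exp(t · J_2(0)) = e^(0t)·(I + t·N), where N is the 2×2 nilpotent shift.

After assembling e^{tJ} and conjugating by P, we get:

e^{tB} =
  [1, t]
  [0, 1]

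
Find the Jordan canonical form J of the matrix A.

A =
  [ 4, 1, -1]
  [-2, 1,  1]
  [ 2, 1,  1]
J_2(2) ⊕ J_1(2)

The characteristic polynomial is
  det(x·I − A) = x^3 - 6*x^2 + 12*x - 8 = (x - 2)^3

Eigenvalues and multiplicities (the geometric multiplicity of λ is n − rank(A − λI), which equals the number of Jordan blocks for λ):
  λ = 2: algebraic multiplicity = 3, geometric multiplicity = 2

Determining the block sizes for each eigenvalue:
  λ = 2: 2 blocks summing to 3 forces exactly one block of size 2 and the rest size 1 → block sizes [2, 1]

Assembling the blocks gives a Jordan form
J =
  [2, 1, 0]
  [0, 2, 0]
  [0, 0, 2]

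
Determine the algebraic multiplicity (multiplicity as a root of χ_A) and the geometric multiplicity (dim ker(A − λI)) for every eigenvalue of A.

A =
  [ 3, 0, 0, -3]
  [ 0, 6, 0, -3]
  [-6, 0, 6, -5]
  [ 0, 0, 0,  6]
λ = 3: alg = 1, geom = 1; λ = 6: alg = 3, geom = 2

Step 1 — factor the characteristic polynomial to read off the algebraic multiplicities:
  χ_A(x) = (x - 6)^3*(x - 3)

Step 2 — compute geometric multiplicities via the rank-nullity identity g(λ) = n − rank(A − λI):
  rank(A − (3)·I) = 3, so dim ker(A − (3)·I) = n − 3 = 1
  rank(A − (6)·I) = 2, so dim ker(A − (6)·I) = n − 2 = 2

Summary:
  λ = 3: algebraic multiplicity = 1, geometric multiplicity = 1
  λ = 6: algebraic multiplicity = 3, geometric multiplicity = 2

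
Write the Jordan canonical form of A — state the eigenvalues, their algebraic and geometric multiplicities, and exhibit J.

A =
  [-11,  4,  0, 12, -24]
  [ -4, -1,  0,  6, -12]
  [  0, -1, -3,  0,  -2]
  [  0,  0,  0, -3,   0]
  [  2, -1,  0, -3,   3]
J_2(-3) ⊕ J_2(-3) ⊕ J_1(-3)

The characteristic polynomial is
  det(x·I − A) = x^5 + 15*x^4 + 90*x^3 + 270*x^2 + 405*x + 243 = (x + 3)^5

Eigenvalues and multiplicities (the geometric multiplicity of λ is n − rank(A − λI), which equals the number of Jordan blocks for λ):
  λ = -3: algebraic multiplicity = 5, geometric multiplicity = 3

Determining the block sizes for each eigenvalue:
  λ = -3: with am = 5 and gm = 3, the partition is not yet determined (e.g. several partitions of 5 into 3 parts exist). Let N = A − (-3)·I. Computing rank(N^1) = 2, rank(N^2) = 0; the number of blocks of size ≥ j is rank(N^{j−1}) − rank(N^j), giving [3, 2]. So we have 2 block(s) of size 2, 1 block(s) of size 1 → block sizes [2, 2, 1]

Assembling the blocks gives a Jordan form
J =
  [-3,  1,  0,  0,  0]
  [ 0, -3,  0,  0,  0]
  [ 0,  0, -3,  1,  0]
  [ 0,  0,  0, -3,  0]
  [ 0,  0,  0,  0, -3]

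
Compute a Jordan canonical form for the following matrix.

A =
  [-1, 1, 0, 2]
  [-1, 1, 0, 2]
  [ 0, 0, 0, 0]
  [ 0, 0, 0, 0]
J_2(0) ⊕ J_1(0) ⊕ J_1(0)

The characteristic polynomial is
  det(x·I − A) = x^4

Eigenvalues and multiplicities (the geometric multiplicity of λ is n − rank(A − λI), which equals the number of Jordan blocks for λ):
  λ = 0: algebraic multiplicity = 4, geometric multiplicity = 3

Determining the block sizes for each eigenvalue:
  λ = 0: 3 blocks summing to 4 forces exactly one block of size 2 and the rest size 1 → block sizes [2, 1, 1]

Assembling the blocks gives a Jordan form
J =
  [0, 1, 0, 0]
  [0, 0, 0, 0]
  [0, 0, 0, 0]
  [0, 0, 0, 0]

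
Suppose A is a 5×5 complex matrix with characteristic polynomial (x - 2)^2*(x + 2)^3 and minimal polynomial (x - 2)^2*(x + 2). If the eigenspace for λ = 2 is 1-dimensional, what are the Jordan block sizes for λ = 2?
Block sizes for λ = 2: [2]

Step 1 — from the characteristic polynomial, algebraic multiplicity of λ = 2 is 2. From dim ker(A − (2)·I) = 1, there are exactly 1 Jordan blocks for λ = 2.
Step 2 — from the minimal polynomial, the factor (x − 2)^2 tells us the largest block for λ = 2 has size 2.
Step 3 — with total size 2, 1 blocks, and largest block 2, the block sizes (in nonincreasing order) are [2].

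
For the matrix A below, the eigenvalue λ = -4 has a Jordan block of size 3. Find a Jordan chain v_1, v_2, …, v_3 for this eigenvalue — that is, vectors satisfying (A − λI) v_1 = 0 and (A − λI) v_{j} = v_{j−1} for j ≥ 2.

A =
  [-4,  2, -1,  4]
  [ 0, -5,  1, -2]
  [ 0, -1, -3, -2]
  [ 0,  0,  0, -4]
A Jordan chain for λ = -4 of length 3:
v_1 = (-1, 0, 0, 0)ᵀ
v_2 = (2, -1, -1, 0)ᵀ
v_3 = (0, 1, 0, 0)ᵀ

Let N = A − (-4)·I. We want v_3 with N^3 v_3 = 0 but N^2 v_3 ≠ 0; then v_{j-1} := N · v_j for j = 3, …, 2.

Pick v_3 = (0, 1, 0, 0)ᵀ.
Then v_2 = N · v_3 = (2, -1, -1, 0)ᵀ.
Then v_1 = N · v_2 = (-1, 0, 0, 0)ᵀ.

Sanity check: (A − (-4)·I) v_1 = (0, 0, 0, 0)ᵀ = 0. ✓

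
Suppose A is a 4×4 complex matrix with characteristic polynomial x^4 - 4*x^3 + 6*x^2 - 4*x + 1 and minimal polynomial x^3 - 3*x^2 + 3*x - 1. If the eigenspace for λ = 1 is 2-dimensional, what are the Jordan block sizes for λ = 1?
Block sizes for λ = 1: [3, 1]

Step 1 — from the characteristic polynomial, algebraic multiplicity of λ = 1 is 4. From dim ker(A − (1)·I) = 2, there are exactly 2 Jordan blocks for λ = 1.
Step 2 — from the minimal polynomial, the factor (x − 1)^3 tells us the largest block for λ = 1 has size 3.
Step 3 — with total size 4, 2 blocks, and largest block 3, the block sizes (in nonincreasing order) are [3, 1].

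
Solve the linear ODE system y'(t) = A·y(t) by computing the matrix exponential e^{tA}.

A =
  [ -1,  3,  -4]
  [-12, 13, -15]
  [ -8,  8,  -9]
e^{tA} =
  [-2*t*exp(t) + exp(t), -t^2*exp(t) + 3*t*exp(t), 3*t^2*exp(t)/2 - 4*t*exp(t)]
  [-12*t*exp(t), -6*t^2*exp(t) + 12*t*exp(t) + exp(t), 9*t^2*exp(t) - 15*t*exp(t)]
  [-8*t*exp(t), -4*t^2*exp(t) + 8*t*exp(t), 6*t^2*exp(t) - 10*t*exp(t) + exp(t)]

Strategy: write A = P · J · P⁻¹ where J is a Jordan canonical form, so e^{tA} = P · e^{tJ} · P⁻¹, and e^{tJ} can be computed block-by-block.

A has Jordan form
J =
  [1, 1, 0]
  [0, 1, 1]
  [0, 0, 1]
(up to reordering of blocks).

Per-block formulas:
  For a 3×3 Jordan block J_3(1): exp(t · J_3(1)) = e^(1t)·(I + t·N + (t^2/2)·N^2), where N is the 3×3 nilpotent shift.

After assembling e^{tJ} and conjugating by P, we get:

e^{tA} =
  [-2*t*exp(t) + exp(t), -t^2*exp(t) + 3*t*exp(t), 3*t^2*exp(t)/2 - 4*t*exp(t)]
  [-12*t*exp(t), -6*t^2*exp(t) + 12*t*exp(t) + exp(t), 9*t^2*exp(t) - 15*t*exp(t)]
  [-8*t*exp(t), -4*t^2*exp(t) + 8*t*exp(t), 6*t^2*exp(t) - 10*t*exp(t) + exp(t)]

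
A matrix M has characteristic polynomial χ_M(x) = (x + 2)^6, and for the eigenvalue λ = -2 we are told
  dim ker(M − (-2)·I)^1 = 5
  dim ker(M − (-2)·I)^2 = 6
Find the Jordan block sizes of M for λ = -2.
Block sizes for λ = -2: [2, 1, 1, 1, 1]

From the dimensions of kernels of powers, the number of Jordan blocks of size at least j is d_j − d_{j−1} where d_j = dim ker(N^j) (with d_0 = 0). Computing the differences gives [5, 1].
The number of blocks of size exactly k is (#blocks of size ≥ k) − (#blocks of size ≥ k + 1), so the partition is: 4 block(s) of size 1, 1 block(s) of size 2.
In nonincreasing order the block sizes are [2, 1, 1, 1, 1].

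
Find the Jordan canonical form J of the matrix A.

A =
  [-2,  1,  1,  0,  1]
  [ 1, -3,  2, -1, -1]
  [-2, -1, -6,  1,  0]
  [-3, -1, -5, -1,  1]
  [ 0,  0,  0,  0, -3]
J_2(-3) ⊕ J_2(-3) ⊕ J_1(-3)

The characteristic polynomial is
  det(x·I − A) = x^5 + 15*x^4 + 90*x^3 + 270*x^2 + 405*x + 243 = (x + 3)^5

Eigenvalues and multiplicities (the geometric multiplicity of λ is n − rank(A − λI), which equals the number of Jordan blocks for λ):
  λ = -3: algebraic multiplicity = 5, geometric multiplicity = 3

Determining the block sizes for each eigenvalue:
  λ = -3: with am = 5 and gm = 3, the partition is not yet determined (e.g. several partitions of 5 into 3 parts exist). Let N = A − (-3)·I. Computing rank(N^1) = 2, rank(N^2) = 0; the number of blocks of size ≥ j is rank(N^{j−1}) − rank(N^j), giving [3, 2]. So we have 2 block(s) of size 2, 1 block(s) of size 1 → block sizes [2, 2, 1]

Assembling the blocks gives a Jordan form
J =
  [-3,  1,  0,  0,  0]
  [ 0, -3,  0,  0,  0]
  [ 0,  0, -3,  1,  0]
  [ 0,  0,  0, -3,  0]
  [ 0,  0,  0,  0, -3]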